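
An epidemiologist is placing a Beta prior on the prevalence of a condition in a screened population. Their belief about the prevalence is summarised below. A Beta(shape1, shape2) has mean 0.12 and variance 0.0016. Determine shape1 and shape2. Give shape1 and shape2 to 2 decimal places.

shape1 = 7.80, shape2 = 57.20

By moment matching, shape1+shape2 = μ(1−μ)/σ² − 1 = (0.12·0.88)/0.0016 − 1 = 66.0000 − 1 = 65.0000.
Since shape1/(shape1+shape2) = μ, shape1 = 0.12·65.0000 = 7.80 and shape2 = 0.88·65.0000 = 57.20.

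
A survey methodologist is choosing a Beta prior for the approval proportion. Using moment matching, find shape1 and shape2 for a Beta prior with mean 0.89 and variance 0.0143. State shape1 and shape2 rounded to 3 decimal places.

shape1 = 5.203, shape2 = 0.643

By moment matching, shape1+shape2 = μ(1−μ)/σ² − 1 = (0.89·0.11)/0.0143 − 1 = 6.8462 − 1 = 5.8462.
Since shape1/(shape1+shape2) = μ, shape1 = 0.89·5.8462 = 5.203 and shape2 = 0.11·5.8462 = 0.643.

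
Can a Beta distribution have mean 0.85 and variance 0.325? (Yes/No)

No

The Beta variance bound is σ² < μ(1−μ).
Here μ(1−μ) = 0.85×0.15 = 0.1275, and 0.325 ≥ 0.1275.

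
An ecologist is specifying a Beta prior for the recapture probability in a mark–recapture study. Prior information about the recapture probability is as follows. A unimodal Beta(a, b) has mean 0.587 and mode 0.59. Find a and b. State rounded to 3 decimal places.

a = 35.220, b = 24.780

Let s = a+b. Mean gives a = μs = 0.587s; mode gives (a−1)/(s−2) = 0.59.
Substituting: 0.587s − 1 = 0.59(s−2) = 0.59s − 1.18, so -0.003s = -0.18 and s = 60.0000.
Then a = 0.587×60.0000 = 35.220 and b = s−a = 24.780.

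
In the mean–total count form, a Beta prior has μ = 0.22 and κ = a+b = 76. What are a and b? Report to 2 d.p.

a = 16.72, b = 59.28

Split κ in proportion μ : (1−μ): a = 0.22·76 = 16.72, b = 76 − 16.72 = 59.28.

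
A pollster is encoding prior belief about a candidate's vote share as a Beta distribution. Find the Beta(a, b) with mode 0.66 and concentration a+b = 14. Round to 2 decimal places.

For a,b>1 the mode is (a−1)/(a+b−2), so a = mode·(κ−2)+1 = 0.66×12+1 = 8.92.
And b = (1−mode)·(κ−2)+1 = 0.34×12+1 = 5.08.

a = 8.92, b = 5.08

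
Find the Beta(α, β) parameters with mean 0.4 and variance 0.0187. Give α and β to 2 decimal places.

By moment matching, α+β = μ(1−μ)/σ² − 1 = (0.4·0.6)/0.0187 − 1 = 12.8342 − 1 = 11.8342.
Since α/(α+β) = μ, α = 0.4·11.8342 = 4.73 and β = 0.6·11.8342 = 7.10.

α = 4.73, β = 7.10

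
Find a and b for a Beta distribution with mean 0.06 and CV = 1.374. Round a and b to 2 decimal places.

a = 0.44, b = 6.86

Var = (CV·μ)² = (1.374×0.06)² = 0.006796.
a+b = μ(1−μ)/Var − 1 = 0.0564/0.006796 − 1 = 7.2986.
Thus a = 0.06·7.2986 = 0.44 and b = 0.94·7.2986 = 6.86.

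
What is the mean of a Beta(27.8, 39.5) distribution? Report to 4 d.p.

E[X] = α/(α+β) = 27.8/67.3 = 0.4131.

0.4131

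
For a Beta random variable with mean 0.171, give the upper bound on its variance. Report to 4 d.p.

For fixed mean μ the Beta variance is μ(1−μ)/(α+β+1), increasing as α+β decreases.
Its least upper bound (not attained) is μ(1−μ) = 0.171·0.829 = 0.1418.

0.1418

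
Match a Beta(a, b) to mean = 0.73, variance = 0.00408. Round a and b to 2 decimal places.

a = 34.54, b = 12.77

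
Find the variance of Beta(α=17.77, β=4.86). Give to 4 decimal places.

0.0071

α+β = 22.63 and αβ = 86.3622, so Var = αβ/[(α+β)²(α+β+1)] = 86.3622/12101.322347 = 0.0071.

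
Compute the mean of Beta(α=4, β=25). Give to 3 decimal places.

0.138

E[X] = α/(α+β) = 4/29 = 0.138.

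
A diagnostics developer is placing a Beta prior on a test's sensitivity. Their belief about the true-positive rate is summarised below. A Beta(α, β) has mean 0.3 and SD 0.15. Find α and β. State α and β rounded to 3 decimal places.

First σ² = 0.0225. Setting α = μn, β = (1−μ)n with n = α+β,
μ(1−μ)/(n+1) = 0.0225 ⇒ n+1 = 0.21/0.0225 = 9.3333 ⇒ n = 8.3333.
Hence α = 0.3×8.3333 = 2.500, β = 0.7×8.3333 = 5.833.

α = 2.500, β = 5.833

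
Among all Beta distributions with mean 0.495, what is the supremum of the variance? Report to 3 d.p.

0.250

For fixed mean μ the Beta variance is μ(1−μ)/(α+β+1), increasing as α+β decreases.
Its least upper bound (not attained) is μ(1−μ) = 0.495·0.505 = 0.250.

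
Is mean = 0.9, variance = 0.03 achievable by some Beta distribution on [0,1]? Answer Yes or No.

Yes

For any Beta, Var(X) < E[X]·(1−E[X]).
Here μ(1−μ) = 0.9×0.1 = 0.09, and 0.03 < 0.09.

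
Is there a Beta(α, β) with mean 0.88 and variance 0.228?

No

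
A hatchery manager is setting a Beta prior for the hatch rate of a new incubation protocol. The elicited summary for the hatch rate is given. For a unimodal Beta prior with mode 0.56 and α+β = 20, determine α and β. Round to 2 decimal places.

Mode = (α−1)/(κ−2) with κ = α+β, so α−1 = 0.56·18 = 10.08.
α = 11.08; β = κ − α = 8.92.

α = 11.08, β = 8.92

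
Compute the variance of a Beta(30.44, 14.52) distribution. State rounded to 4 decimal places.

0.0048

μ = 30.44/44.96 = 0.677046; Var = μ(1−μ)/(α+β+1) = 0.2186546/45.96 = 0.0048.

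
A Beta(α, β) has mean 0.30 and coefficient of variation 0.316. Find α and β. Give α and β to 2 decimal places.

Var = (CV·μ)² = (0.316×0.30)² = 0.008987.
α+β = μ(1−μ)/Var − 1 = 0.2100/0.008987 − 1 = 22.3670.
Thus α = 0.30·22.3670 = 6.71 and β = 0.70·22.3670 = 15.66.

α = 6.71, β = 15.66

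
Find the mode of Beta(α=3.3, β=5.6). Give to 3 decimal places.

With α,β > 1, mode = (α−1)/(α+β−2) = 2.3/6.9 = 0.333.

0.333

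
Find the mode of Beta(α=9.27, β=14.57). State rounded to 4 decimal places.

0.3787

With α,β > 1, mode = (α−1)/(α+β−2) = 8.27/21.84 = 0.3787.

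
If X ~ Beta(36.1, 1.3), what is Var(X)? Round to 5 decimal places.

μ = 36.1/37.4 = 0.965241; Var = μ(1−μ)/(α+β+1) = 0.0335511/38.4 = 0.00087.

0.00087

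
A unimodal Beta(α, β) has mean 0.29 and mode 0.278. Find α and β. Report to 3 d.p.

α = 10.730, β = 26.270

With s = α+β: μ = α/s and mode = (α−1)/(s−2). Eliminating α = μs,
μs − 1 = m(s−2) ⇒ s(μ−m) = 1−2m ⇒ s = 0.444/0.012 = 37.0000.
So α = μs = 10.730, β = (1−μ)s = 26.270.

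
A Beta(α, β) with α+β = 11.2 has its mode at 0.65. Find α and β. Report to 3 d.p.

α = 6.980, β = 4.220

For α,β>1 the mode is (α−1)/(α+β−2), so α = mode·(κ−2)+1 = 0.65×9.2+1 = 6.980.
And β = (1−mode)·(κ−2)+1 = 0.35×9.2+1 = 4.220.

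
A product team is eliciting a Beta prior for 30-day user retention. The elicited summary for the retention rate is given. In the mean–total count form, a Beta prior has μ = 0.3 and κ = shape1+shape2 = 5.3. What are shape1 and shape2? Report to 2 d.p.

shape1 = μκ = 0.3×5.3 = 1.59 and shape2 = (1−μ)κ = 0.7×5.3 = 3.71.

shape1 = 1.59, shape2 = 3.71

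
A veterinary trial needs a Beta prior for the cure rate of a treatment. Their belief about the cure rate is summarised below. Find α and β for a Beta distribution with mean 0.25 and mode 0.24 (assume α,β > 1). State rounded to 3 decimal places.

α = 13.000, β = 39.000

Let s = α+β. Mean gives α = μs = 0.25s; mode gives (α−1)/(s−2) = 0.24.
Substituting: 0.25s − 1 = 0.24(s−2) = 0.24s − 0.48, so 0.01s = 0.52 and s = 52.0000.
Then α = 0.25×52.0000 = 13.000 and β = s−α = 39.000.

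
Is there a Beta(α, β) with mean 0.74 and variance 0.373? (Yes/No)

No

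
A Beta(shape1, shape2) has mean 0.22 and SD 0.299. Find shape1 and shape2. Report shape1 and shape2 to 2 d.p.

shape1 = 0.20, shape2 = 0.72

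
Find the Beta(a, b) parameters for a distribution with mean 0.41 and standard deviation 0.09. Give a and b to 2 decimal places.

σ² = 0.09² = 0.0081.
With s = a+b, Var = μ(1−μ)/(s+1), so s+1 = (0.41×0.59)/0.0081 = 29.8642 and s = 28.8642.
a = μs = 11.83, b = (1−μ)s = 17.03.

a = 11.83, b = 17.03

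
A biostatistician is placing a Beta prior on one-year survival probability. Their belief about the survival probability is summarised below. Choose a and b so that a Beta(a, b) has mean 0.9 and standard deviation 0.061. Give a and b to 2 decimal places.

Variance = 0.061² = 0.003721. The moment-matching identity a+b = μ(1−μ)/Var − 1 gives
a+b = 0.09/0.003721 − 1 = 23.1870, so a = μ·23.1870 = 20.87 and b = (1−μ)·23.1870 = 2.32.

a = 20.87, b = 2.32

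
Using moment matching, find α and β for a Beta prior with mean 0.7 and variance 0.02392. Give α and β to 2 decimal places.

α = 5.45, β = 2.33

By moment matching, α+β = μ(1−μ)/σ² − 1 = (0.7·0.3)/0.02392 − 1 = 8.7793 − 1 = 7.7793.
Since α/(α+β) = μ, α = 0.7·7.7793 = 5.45 and β = 0.3·7.7793 = 2.33.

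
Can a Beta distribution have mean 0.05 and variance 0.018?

The Beta variance bound is σ² < μ(1−μ).
Here μ(1−μ) = 0.05×0.95 = 0.0475, and 0.018 < 0.0475.

Yes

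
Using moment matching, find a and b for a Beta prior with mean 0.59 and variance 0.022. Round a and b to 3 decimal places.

By moment matching, a+b = μ(1−μ)/σ² − 1 = (0.59·0.41)/0.022 − 1 = 10.9955 − 1 = 9.9955.
Since a/(a+b) = μ, a = 0.59·9.9955 = 5.897 and b = 0.41·9.9955 = 4.098.

a = 5.897, b = 4.098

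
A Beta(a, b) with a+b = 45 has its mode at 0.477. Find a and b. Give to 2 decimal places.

a = 21.51, b = 23.49

For a,b>1 the mode is (a−1)/(a+b−2), so a = mode·(κ−2)+1 = 0.477×43+1 = 21.51.
And b = (1−mode)·(κ−2)+1 = 0.523×43+1 = 23.49.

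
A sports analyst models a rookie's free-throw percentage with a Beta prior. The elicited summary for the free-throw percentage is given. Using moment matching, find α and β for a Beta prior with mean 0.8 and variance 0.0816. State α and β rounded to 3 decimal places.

α = 0.769, β = 0.192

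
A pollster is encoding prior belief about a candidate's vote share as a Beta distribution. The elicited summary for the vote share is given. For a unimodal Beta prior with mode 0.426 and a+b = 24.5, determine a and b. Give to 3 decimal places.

Since the density peak of Beta(a,b) is at (a−1)/(a+b−2),
a = 1 + 0.426(24.5−2) = 10.585 and b = 24.5 − 10.585 = 13.915.

a = 10.585, b = 13.915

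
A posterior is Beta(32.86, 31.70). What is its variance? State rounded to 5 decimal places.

0.00381

α+β = 64.56 and αβ = 1041.6620, so Var = αβ/[(α+β)²(α+β+1)] = 1041.6620/273253.660416 = 0.00381.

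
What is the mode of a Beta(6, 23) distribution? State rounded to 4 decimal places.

The density x^(α−1)(1−x)^(β−1) is maximised at (α−1)/(α+β−2) = 5/27 = 0.1852.

0.1852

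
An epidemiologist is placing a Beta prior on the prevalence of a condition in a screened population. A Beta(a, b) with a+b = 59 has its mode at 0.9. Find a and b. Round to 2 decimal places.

a = 52.30, b = 6.70

Mode = (a−1)/(κ−2) with κ = a+b, so a−1 = 0.9·57 = 51.30.
a = 52.30; b = κ − a = 6.70.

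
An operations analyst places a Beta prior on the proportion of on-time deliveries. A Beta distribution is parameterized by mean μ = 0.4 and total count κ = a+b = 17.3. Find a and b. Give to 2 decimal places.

a = 6.92, b = 10.38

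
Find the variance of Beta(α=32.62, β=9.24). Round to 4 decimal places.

0.0040

μ = 32.62/41.86 = 0.779264; Var = μ(1−μ)/(α+β+1) = 0.1720115/42.86 = 0.0040.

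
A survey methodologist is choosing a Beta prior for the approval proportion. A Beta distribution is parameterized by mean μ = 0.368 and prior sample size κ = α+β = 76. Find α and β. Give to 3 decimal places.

α = μκ = 0.368×76 = 27.968 and β = (1−μ)κ = 0.632×76 = 48.032.

α = 27.968, β = 48.032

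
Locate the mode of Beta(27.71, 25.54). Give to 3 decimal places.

0.521

With α,β > 1, mode = (α−1)/(α+β−2) = 26.71/51.25 = 0.521.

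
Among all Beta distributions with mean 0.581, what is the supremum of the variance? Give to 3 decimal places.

0.243

Var = μ(1−μ)/(α+β+1), which approaches μ(1−μ) as α+β → 0.
So the supremum is μ(1−μ) = 0.581×0.419 = 0.243.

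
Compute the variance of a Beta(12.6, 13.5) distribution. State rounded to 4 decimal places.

Var = αβ/[(α+β)²(α+β+1)] = (12.6×13.5)/(26.1²×27.1) = 170.10/18460.791 = 0.0092.

0.0092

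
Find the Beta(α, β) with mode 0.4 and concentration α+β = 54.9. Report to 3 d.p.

α = 22.160, β = 32.740

Since the density peak of Beta(α,β) is at (α−1)/(α+β−2),
α = 1 + 0.4(54.9−2) = 22.160 and β = 54.9 − 22.160 = 32.740.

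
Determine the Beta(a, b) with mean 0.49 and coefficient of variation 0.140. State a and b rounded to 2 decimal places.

a = 25.53, b = 26.57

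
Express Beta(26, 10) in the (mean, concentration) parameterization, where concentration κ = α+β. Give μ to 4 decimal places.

μ = 0.7222, κ = 36

κ = α+β = 26+10 = 36; μ = α/κ = 26/36 = 0.7222.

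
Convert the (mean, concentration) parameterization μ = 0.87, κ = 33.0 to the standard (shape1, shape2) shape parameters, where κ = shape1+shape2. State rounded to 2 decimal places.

shape1 = 28.71, shape2 = 4.29

shape1 = μκ = 0.87×33.0 = 28.71 and shape2 = (1−μ)κ = 0.13×33.0 = 4.29.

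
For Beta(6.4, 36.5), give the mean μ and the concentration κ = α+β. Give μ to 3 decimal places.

μ = 0.149, κ = 42.9

κ = α+β = 6.4+36.5 = 42.9; μ = α/κ = 6.4/42.9 = 0.149.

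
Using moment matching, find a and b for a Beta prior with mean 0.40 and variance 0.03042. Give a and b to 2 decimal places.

Let s = a+b. The Beta variance is μ(1−μ)/(s+1).
So s+1 = μ(1−μ)/σ² = (0.40×0.60)/0.03042 = 0.2400/0.03042 = 7.8895, giving s = 6.8895.
Then a = μs = 0.40×6.8895 = 2.76 and b = (1−μ)s = 0.60×6.8895 = 4.13.

a = 2.76, b = 4.13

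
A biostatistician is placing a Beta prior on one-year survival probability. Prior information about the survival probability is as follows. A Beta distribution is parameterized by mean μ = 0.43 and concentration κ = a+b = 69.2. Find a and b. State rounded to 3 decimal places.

a = 29.756, b = 39.444

a = μκ = 0.43×69.2 = 29.756 and b = (1−μ)κ = 0.57×69.2 = 39.444.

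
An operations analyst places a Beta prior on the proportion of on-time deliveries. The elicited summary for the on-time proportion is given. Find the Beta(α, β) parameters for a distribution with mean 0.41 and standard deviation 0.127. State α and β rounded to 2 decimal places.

σ² = 0.127² = 0.016129.
With s = α+β, Var = μ(1−μ)/(s+1), so s+1 = (0.41×0.59)/0.016129 = 14.9978 and s = 13.9978.
α = μs = 5.74, β = (1−μ)s = 8.26.

α = 5.74, β = 8.26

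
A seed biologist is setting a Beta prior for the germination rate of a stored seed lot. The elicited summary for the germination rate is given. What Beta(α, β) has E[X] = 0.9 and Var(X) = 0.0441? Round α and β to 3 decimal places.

α = 0.937, β = 0.104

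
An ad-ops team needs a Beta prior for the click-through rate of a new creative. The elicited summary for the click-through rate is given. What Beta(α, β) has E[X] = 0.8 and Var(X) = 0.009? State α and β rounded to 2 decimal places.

α = 13.42, β = 3.36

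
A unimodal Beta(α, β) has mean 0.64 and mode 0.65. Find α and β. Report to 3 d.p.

α = 19.200, β = 10.800

With s = α+β: μ = α/s and mode = (α−1)/(s−2). Eliminating α = μs,
μs − 1 = m(s−2) ⇒ s(μ−m) = 1−2m ⇒ s = -0.30/-0.01 = 30.0000.
So α = μs = 19.200, β = (1−μ)s = 10.800.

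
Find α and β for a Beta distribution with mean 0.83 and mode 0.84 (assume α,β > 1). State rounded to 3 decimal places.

Let s = α+β. Mean gives α = μs = 0.83s; mode gives (α−1)/(s−2) = 0.84.
Substituting: 0.83s − 1 = 0.84(s−2) = 0.84s − 1.68, so -0.01s = -0.68 and s = 68.0000.
Then α = 0.83×68.0000 = 56.440 and β = s−α = 11.560.

α = 56.440, β = 11.560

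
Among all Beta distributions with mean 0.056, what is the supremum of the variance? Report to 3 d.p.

Var = μ(1−μ)/(α+β+1), which approaches μ(1−μ) as α+β → 0.
So the supremum is μ(1−μ) = 0.056×0.944 = 0.053.

0.053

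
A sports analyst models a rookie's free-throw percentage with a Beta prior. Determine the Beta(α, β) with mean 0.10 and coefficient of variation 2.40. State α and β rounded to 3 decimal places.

Var = (CV·μ)² = (2.40×0.10)² = 0.057600.
α+β = μ(1−μ)/Var − 1 = 0.0900/0.057600 − 1 = 0.5625.
Thus α = 0.10·0.5625 = 0.056 and β = 0.90·0.5625 = 0.506.

α = 0.056, β = 0.506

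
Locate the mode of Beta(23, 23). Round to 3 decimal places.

0.500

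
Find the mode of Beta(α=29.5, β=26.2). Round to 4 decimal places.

0.5307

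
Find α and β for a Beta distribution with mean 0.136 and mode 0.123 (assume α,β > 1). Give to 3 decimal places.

Let s = α+β. Mean gives α = μs = 0.136s; mode gives (α−1)/(s−2) = 0.123.
Substituting: 0.136s − 1 = 0.123(s−2) = 0.123s − 0.246, so 0.013s = 0.754 and s = 58.0000.
Then α = 0.136×58.0000 = 7.888 and β = s−α = 50.112.

α = 7.888, β = 50.112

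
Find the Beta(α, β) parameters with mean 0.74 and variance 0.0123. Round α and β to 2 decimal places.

α = 10.84, β = 3.81

Write ν = α+β; then α = μν and Var = μ(1−μ)/(ν+1).
ν = μ(1−μ)/Var − 1 = 0.1924/0.0123 − 1 = 14.6423.
α = 0.74·14.6423 = 10.84, β = 0.26·14.6423 = 3.81.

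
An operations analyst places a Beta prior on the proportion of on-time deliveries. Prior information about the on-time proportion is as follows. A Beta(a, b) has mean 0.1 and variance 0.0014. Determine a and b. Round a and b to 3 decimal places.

a = 6.329, b = 56.957

Let s = a+b. The Beta variance is μ(1−μ)/(s+1).
So s+1 = μ(1−μ)/σ² = (0.1×0.9)/0.0014 = 0.09/0.0014 = 64.2857, giving s = 63.2857.
Then a = μs = 0.1×63.2857 = 6.329 and b = (1−μ)s = 0.9×63.2857 = 56.957.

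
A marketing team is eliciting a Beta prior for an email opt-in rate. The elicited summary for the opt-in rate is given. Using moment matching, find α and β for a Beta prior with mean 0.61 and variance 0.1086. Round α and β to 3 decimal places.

Write ν = α+β; then α = μν and Var = μ(1−μ)/(ν+1).
ν = μ(1−μ)/Var − 1 = 0.2379/0.1086 − 1 = 1.1906.
α = 0.61·1.1906 = 0.726, β = 0.39·1.1906 = 0.464.

α = 0.726, β = 0.464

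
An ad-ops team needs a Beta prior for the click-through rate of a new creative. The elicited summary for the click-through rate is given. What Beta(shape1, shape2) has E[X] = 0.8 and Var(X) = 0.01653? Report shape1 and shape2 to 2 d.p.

shape1 = 6.94, shape2 = 1.74

Write ν = shape1+shape2; then shape1 = μν and Var = μ(1−μ)/(ν+1).
ν = μ(1−μ)/Var − 1 = 0.16/0.01653 − 1 = 8.6794.
shape1 = 0.8·8.6794 = 6.94, shape2 = 0.2·8.6794 = 1.74.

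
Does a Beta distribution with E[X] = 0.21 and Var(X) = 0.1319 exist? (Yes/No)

The Beta variance bound is σ² < μ(1−μ).
Here μ(1−μ) = 0.21×0.79 = 0.1659, and 0.1319 < 0.1659.

Yes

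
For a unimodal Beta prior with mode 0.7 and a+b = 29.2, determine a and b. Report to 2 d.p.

For a,b>1 the mode is (a−1)/(a+b−2), so a = mode·(κ−2)+1 = 0.7×27.2+1 = 20.04.
And b = (1−mode)·(κ−2)+1 = 0.3×27.2+1 = 9.16.

a = 20.04, b = 9.16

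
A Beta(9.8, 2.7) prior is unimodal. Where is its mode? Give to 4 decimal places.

0.8381

The density x^(α−1)(1−x)^(β−1) is maximised at (α−1)/(α+β−2) = 8.8/10.5 = 0.8381.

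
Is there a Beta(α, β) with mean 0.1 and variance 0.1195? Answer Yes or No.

A Beta with mean μ has variance μ(1−μ)/(α+β+1) < μ(1−μ).
Here μ(1−μ) = 0.1×0.9 = 0.09, and 0.1195 ≥ 0.09.

No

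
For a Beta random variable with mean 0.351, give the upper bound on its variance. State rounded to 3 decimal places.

Var = μ(1−μ)/(α+β+1), which approaches μ(1−μ) as α+β → 0.
So the supremum is μ(1−μ) = 0.351×0.649 = 0.228.

0.228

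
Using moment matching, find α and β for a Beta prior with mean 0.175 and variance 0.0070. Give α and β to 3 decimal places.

α = 3.434, β = 16.191

By moment matching, α+β = μ(1−μ)/σ² − 1 = (0.175·0.825)/0.0070 − 1 = 20.6250 − 1 = 19.6250.
Since α/(α+β) = μ, α = 0.175·19.6250 = 3.434 and β = 0.825·19.6250 = 16.191.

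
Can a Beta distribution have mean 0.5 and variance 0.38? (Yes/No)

The Beta variance bound is σ² < μ(1−μ).
Here μ(1−μ) = 0.5×0.5 = 0.25, and 0.38 ≥ 0.25.

No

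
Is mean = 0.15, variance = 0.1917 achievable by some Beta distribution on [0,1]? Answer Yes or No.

No

For any Beta, Var(X) < E[X]·(1−E[X]).
Here μ(1−μ) = 0.15×0.85 = 0.1275, and 0.1917 ≥ 0.1275.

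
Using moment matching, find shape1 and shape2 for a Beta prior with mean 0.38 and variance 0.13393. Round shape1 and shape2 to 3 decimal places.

By moment matching, shape1+shape2 = μ(1−μ)/σ² − 1 = (0.38·0.62)/0.13393 − 1 = 1.7591 − 1 = 0.7591.
Since shape1/(shape1+shape2) = μ, shape1 = 0.38·0.7591 = 0.288 and shape2 = 0.62·0.7591 = 0.471.

shape1 = 0.288, shape2 = 0.471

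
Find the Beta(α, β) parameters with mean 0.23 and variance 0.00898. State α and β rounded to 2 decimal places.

Write ν = α+β; then α = μν and Var = μ(1−μ)/(ν+1).
ν = μ(1−μ)/Var − 1 = 0.1771/0.00898 − 1 = 18.7216.
α = 0.23·18.7216 = 4.31, β = 0.77·18.7216 = 14.42.

α = 4.31, β = 14.42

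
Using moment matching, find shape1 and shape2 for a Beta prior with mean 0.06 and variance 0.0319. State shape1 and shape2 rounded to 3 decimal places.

Let s = shape1+shape2. The Beta variance is μ(1−μ)/(s+1).
So s+1 = μ(1−μ)/σ² = (0.06×0.94)/0.0319 = 0.0564/0.0319 = 1.7680, giving s = 0.7680.
Then shape1 = μs = 0.06×0.7680 = 0.046 and shape2 = (1−μ)s = 0.94×0.7680 = 0.722.

shape1 = 0.046, shape2 = 0.722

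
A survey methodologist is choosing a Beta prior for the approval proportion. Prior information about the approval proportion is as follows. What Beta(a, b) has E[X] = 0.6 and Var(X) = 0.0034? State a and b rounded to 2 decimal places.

a = 41.75, b = 27.84

Write ν = a+b; then a = μν and Var = μ(1−μ)/(ν+1).
ν = μ(1−μ)/Var − 1 = 0.24/0.0034 − 1 = 69.5882.
a = 0.6·69.5882 = 41.75, b = 0.4·69.5882 = 27.84.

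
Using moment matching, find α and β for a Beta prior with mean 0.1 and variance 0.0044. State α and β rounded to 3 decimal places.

α = 1.945, β = 17.509

Write ν = α+β; then α = μν and Var = μ(1−μ)/(ν+1).
ν = μ(1−μ)/Var − 1 = 0.09/0.0044 − 1 = 19.4545.
α = 0.1·19.4545 = 1.945, β = 0.9·19.4545 = 17.509.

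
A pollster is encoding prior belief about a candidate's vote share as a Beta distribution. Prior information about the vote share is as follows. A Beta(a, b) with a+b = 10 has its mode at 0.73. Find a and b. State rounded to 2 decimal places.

Mode = (a−1)/(κ−2) with κ = a+b, so a−1 = 0.73·8 = 5.84.
a = 6.84; b = κ − a = 3.16.

a = 6.84, b = 3.16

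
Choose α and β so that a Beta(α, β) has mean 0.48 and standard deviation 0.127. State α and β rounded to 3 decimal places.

α = 6.948, β = 7.527

σ² = 0.127² = 0.016129.
With s = α+β, Var = μ(1−μ)/(s+1), so s+1 = (0.48×0.52)/0.016129 = 15.4752 and s = 14.4752.
α = μs = 6.948, β = (1−μ)s = 7.527.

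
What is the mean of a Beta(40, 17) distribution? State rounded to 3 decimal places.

0.702

The Beta mean is α/(α+β) = 40/(40+17) = 0.702.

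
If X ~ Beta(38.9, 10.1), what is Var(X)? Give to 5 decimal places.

0.00327

α+β = 49.0 and αβ = 392.89, so Var = αβ/[(α+β)²(α+β+1)] = 392.89/120050.000 = 0.00327.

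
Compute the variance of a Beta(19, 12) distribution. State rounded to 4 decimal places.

μ = 19/31 = 0.612903; Var = μ(1−μ)/(α+β+1) = 0.2372529/32 = 0.0074.

0.0074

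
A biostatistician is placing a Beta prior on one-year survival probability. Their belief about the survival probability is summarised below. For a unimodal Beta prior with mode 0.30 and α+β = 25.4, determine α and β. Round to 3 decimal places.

α = 8.020, β = 17.380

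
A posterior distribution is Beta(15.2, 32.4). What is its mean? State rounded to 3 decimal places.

0.319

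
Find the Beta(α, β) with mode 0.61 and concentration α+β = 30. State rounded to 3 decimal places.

Mode = (α−1)/(κ−2) with κ = α+β, so α−1 = 0.61·28 = 17.080.
α = 18.080; β = κ − α = 11.920.

α = 18.080, β = 11.920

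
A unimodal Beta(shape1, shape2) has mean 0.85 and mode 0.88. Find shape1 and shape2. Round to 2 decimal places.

Let s = shape1+shape2. Mean gives shape1 = μs = 0.85s; mode gives (shape1−1)/(s−2) = 0.88.
Substituting: 0.85s − 1 = 0.88(s−2) = 0.88s − 1.76, so -0.03s = -0.76 and s = 25.3333.
Then shape1 = 0.85×25.3333 = 21.53 and shape2 = s−shape1 = 3.80.

shape1 = 21.53, shape2 = 3.80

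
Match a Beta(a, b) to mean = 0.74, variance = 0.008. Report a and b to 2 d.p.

a = 17.06, b = 5.99

Let s = a+b. The Beta variance is μ(1−μ)/(s+1).
So s+1 = μ(1−μ)/σ² = (0.74×0.26)/0.008 = 0.1924/0.008 = 24.0500, giving s = 23.0500.
Then a = μs = 0.74×23.0500 = 17.06 and b = (1−μ)s = 0.26×23.0500 = 5.99.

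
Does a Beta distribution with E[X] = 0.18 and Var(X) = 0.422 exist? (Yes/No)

For any Beta, Var(X) < E[X]·(1−E[X]).
Here μ(1−μ) = 0.18×0.82 = 0.1476, and 0.422 ≥ 0.1476.

No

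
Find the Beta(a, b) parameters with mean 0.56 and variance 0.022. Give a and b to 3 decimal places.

a = 5.712, b = 4.488

Write ν = a+b; then a = μν and Var = μ(1−μ)/(ν+1).
ν = μ(1−μ)/Var − 1 = 0.2464/0.022 − 1 = 10.2000.
a = 0.56·10.2000 = 5.712, b = 0.44·10.2000 = 4.488.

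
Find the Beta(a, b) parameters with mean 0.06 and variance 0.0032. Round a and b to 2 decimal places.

a = 1.00, b = 15.63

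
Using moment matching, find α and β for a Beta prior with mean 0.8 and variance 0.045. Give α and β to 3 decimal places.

α = 2.044, β = 0.511

Let s = α+β. The Beta variance is μ(1−μ)/(s+1).
So s+1 = μ(1−μ)/σ² = (0.8×0.2)/0.045 = 0.16/0.045 = 3.5556, giving s = 2.5556.
Then α = μs = 0.8×2.5556 = 2.044 and β = (1−μ)s = 0.2×2.5556 = 0.511.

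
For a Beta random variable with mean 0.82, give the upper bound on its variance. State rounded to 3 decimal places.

0.148

Var = μ(1−μ)/(α+β+1), which approaches μ(1−μ) as α+β → 0.
So the supremum is μ(1−μ) = 0.82×0.18 = 0.148.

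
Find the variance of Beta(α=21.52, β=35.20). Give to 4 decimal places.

0.0041

Var = αβ/[(α+β)²(α+β+1)] = (21.52×35.20)/(56.72²×57.72) = 757.5040/185694.382848 = 0.0041.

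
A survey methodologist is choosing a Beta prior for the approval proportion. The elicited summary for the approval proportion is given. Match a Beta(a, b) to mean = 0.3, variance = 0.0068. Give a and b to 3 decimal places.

Let s = a+b. The Beta variance is μ(1−μ)/(s+1).
So s+1 = μ(1−μ)/σ² = (0.3×0.7)/0.0068 = 0.21/0.0068 = 30.8824, giving s = 29.8824.
Then a = μs = 0.3×29.8824 = 8.965 and b = (1−μ)s = 0.7×29.8824 = 20.918.

a = 8.965, b = 20.918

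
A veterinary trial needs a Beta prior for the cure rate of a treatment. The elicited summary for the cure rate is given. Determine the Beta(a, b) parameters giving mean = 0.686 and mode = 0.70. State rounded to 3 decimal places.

Let s = a+b. Mean gives a = μs = 0.686s; mode gives (a−1)/(s−2) = 0.70.
Substituting: 0.686s − 1 = 0.70(s−2) = 0.70s − 1.40, so -0.014s = -0.40 and s = 28.5714.
Then a = 0.686×28.5714 = 19.600 and b = s−a = 8.971.

a = 19.600, b = 8.971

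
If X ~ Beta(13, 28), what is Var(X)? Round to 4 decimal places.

0.0052

μ = 13/41 = 0.317073; Var = μ(1−μ)/(α+β+1) = 0.2165378/42 = 0.0052.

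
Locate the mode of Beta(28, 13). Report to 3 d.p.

The density x^(α−1)(1−x)^(β−1) is maximised at (α−1)/(α+β−2) = 27/39 = 0.692.

0.692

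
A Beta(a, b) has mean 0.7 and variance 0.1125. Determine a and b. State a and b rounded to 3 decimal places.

a = 0.607, b = 0.260

Let s = a+b. The Beta variance is μ(1−μ)/(s+1).
So s+1 = μ(1−μ)/σ² = (0.7×0.3)/0.1125 = 0.21/0.1125 = 1.8667, giving s = 0.8667.
Then a = μs = 0.7×0.8667 = 0.607 and b = (1−μ)s = 0.3×0.8667 = 0.260.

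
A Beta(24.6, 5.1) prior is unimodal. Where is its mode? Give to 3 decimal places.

0.852

With α,β > 1, mode = (α−1)/(α+β−2) = 23.6/27.7 = 0.852.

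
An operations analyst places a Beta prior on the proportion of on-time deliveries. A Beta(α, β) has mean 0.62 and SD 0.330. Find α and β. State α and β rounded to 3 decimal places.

α = 0.721, β = 0.442

First σ² = 0.108900. Setting α = μn, β = (1−μ)n with n = α+β,
μ(1−μ)/(n+1) = 0.108900 ⇒ n+1 = 0.2356/0.108900 = 2.1635 ⇒ n = 1.1635.
Hence α = 0.62×1.1635 = 0.721, β = 0.38×1.1635 = 0.442.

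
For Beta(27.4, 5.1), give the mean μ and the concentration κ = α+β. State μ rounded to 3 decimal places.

κ = α+β = 27.4+5.1 = 32.5; μ = α/κ = 27.4/32.5 = 0.843.

μ = 0.843, κ = 32.5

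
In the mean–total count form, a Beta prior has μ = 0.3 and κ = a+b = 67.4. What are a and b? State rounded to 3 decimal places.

a = μκ = 0.3×67.4 = 20.220 and b = (1−μ)κ = 0.7×67.4 = 47.180.

a = 20.220, b = 47.180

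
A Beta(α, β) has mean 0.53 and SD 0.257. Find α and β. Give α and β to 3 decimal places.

Variance = 0.257² = 0.066049. The moment-matching identity α+β = μ(1−μ)/Var − 1 gives
α+β = 0.2491/0.066049 − 1 = 2.7714, so α = μ·2.7714 = 1.469 and β = (1−μ)·2.7714 = 1.303.

α = 1.469, β = 1.303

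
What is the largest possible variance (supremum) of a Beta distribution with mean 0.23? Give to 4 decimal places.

0.1771

For fixed mean μ the Beta variance is μ(1−μ)/(α+β+1), increasing as α+β decreases.
Its least upper bound (not attained) is μ(1−μ) = 0.23·0.77 = 0.1771.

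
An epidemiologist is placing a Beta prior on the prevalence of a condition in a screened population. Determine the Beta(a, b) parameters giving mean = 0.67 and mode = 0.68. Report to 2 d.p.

a = 24.12, b = 11.88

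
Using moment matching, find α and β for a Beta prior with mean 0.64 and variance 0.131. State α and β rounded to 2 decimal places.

α = 0.49, β = 0.27

Write ν = α+β; then α = μν and Var = μ(1−μ)/(ν+1).
ν = μ(1−μ)/Var − 1 = 0.2304/0.131 − 1 = 0.7588.
α = 0.64·0.7588 = 0.49, β = 0.36·0.7588 = 0.27.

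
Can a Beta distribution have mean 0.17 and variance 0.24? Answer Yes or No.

No

The Beta variance bound is σ² < μ(1−μ).
Here μ(1−μ) = 0.17×0.83 = 0.1411, and 0.24 ≥ 0.1411.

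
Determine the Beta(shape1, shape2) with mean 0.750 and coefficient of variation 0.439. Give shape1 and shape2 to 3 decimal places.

shape1 = 0.547, shape2 = 0.182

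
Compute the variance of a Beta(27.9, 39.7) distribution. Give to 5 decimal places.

0.00353

μ = 27.9/67.6 = 0.412722; Var = μ(1−μ)/(α+β+1) = 0.2423825/68.6 = 0.00353.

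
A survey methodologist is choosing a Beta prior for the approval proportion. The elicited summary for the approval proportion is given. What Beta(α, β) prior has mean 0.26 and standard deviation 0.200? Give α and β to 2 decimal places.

α = 0.99, β = 2.82

Variance = 0.200² = 0.040000. The moment-matching identity α+β = μ(1−μ)/Var − 1 gives
α+β = 0.1924/0.040000 − 1 = 3.8100, so α = μ·3.8100 = 0.99 and β = (1−μ)·3.8100 = 2.82.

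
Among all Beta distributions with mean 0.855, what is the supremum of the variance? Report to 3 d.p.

For fixed mean μ the Beta variance is μ(1−μ)/(α+β+1), increasing as α+β decreases.
Its least upper bound (not attained) is μ(1−μ) = 0.855·0.145 = 0.124.

0.124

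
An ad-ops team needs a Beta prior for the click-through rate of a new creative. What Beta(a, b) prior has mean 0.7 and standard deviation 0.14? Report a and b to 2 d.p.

a = 6.80, b = 2.91

σ² = 0.14² = 0.0196.
With s = a+b, Var = μ(1−μ)/(s+1), so s+1 = (0.7×0.3)/0.0196 = 10.7143 and s = 9.7143.
a = μs = 6.80, b = (1−μ)s = 2.91.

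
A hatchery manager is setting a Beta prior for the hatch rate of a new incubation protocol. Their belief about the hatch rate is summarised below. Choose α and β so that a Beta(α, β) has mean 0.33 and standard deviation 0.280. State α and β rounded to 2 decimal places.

α = 0.60, β = 1.22

Variance = 0.280² = 0.078400. The moment-matching identity α+β = μ(1−μ)/Var − 1 gives
α+β = 0.2211/0.078400 − 1 = 1.8202, so α = μ·1.8202 = 0.60 and β = (1−μ)·1.8202 = 1.22.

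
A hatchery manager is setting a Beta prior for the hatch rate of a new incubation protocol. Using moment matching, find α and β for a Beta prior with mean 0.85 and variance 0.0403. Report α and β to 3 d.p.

Let s = α+β. The Beta variance is μ(1−μ)/(s+1).
So s+1 = μ(1−μ)/σ² = (0.85×0.15)/0.0403 = 0.1275/0.0403 = 3.1638, giving s = 2.1638.
Then α = μs = 0.85×2.1638 = 1.839 and β = (1−μ)s = 0.15×2.1638 = 0.325.

α = 1.839, β = 0.325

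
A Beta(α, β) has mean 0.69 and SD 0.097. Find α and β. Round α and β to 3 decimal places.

α = 14.996, β = 6.737

σ² = 0.097² = 0.009409.
With s = α+β, Var = μ(1−μ)/(s+1), so s+1 = (0.69×0.31)/0.009409 = 22.7336 and s = 21.7336.
α = μs = 14.996, β = (1−μ)s = 6.737.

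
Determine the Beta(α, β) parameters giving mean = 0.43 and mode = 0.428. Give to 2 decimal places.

Let s = α+β. Mean gives α = μs = 0.43s; mode gives (α−1)/(s−2) = 0.428.
Substituting: 0.43s − 1 = 0.428(s−2) = 0.428s − 0.856, so 0.002s = 0.144 and s = 72.0000.
Then α = 0.43×72.0000 = 30.96 and β = s−α = 41.04.

α = 30.96, β = 41.04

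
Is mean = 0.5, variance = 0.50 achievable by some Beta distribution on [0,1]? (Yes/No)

No

For any Beta, Var(X) < E[X]·(1−E[X]).
Here μ(1−μ) = 0.5×0.5 = 0.25, and 0.50 ≥ 0.25.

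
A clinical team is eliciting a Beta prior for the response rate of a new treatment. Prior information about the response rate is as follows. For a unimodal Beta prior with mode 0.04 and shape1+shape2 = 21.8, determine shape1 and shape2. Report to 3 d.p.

For shape1,shape2>1 the mode is (shape1−1)/(shape1+shape2−2), so shape1 = mode·(κ−2)+1 = 0.04×19.8+1 = 1.792.
And shape2 = (1−mode)·(κ−2)+1 = 0.96×19.8+1 = 20.008.

shape1 = 1.792, shape2 = 20.008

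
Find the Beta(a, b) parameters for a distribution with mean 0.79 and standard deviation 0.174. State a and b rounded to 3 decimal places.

a = 3.539, b = 0.941

Variance = 0.174² = 0.030276. The moment-matching identity a+b = μ(1−μ)/Var − 1 gives
a+b = 0.1659/0.030276 − 1 = 4.4796, so a = μ·4.4796 = 3.539 and b = (1−μ)·4.4796 = 0.941.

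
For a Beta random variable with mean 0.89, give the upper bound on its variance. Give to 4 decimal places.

0.0979

Var = μ(1−μ)/(α+β+1), which approaches μ(1−μ) as α+β → 0.
So the supremum is μ(1−μ) = 0.89×0.11 = 0.0979.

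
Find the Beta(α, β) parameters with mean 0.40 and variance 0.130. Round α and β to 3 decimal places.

α = 0.338, β = 0.508

By moment matching, α+β = μ(1−μ)/σ² − 1 = (0.40·0.60)/0.130 − 1 = 1.8462 − 1 = 0.8462.
Since α/(α+β) = μ, α = 0.40·0.8462 = 0.338 and β = 0.60·0.8462 = 0.508.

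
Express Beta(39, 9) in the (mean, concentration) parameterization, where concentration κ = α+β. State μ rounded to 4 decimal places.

μ = 0.8125, κ = 48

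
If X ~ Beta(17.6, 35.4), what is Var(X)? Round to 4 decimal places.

α+β = 53.0 and αβ = 623.04, so Var = αβ/[(α+β)²(α+β+1)] = 623.04/151686.000 = 0.0041.

0.0041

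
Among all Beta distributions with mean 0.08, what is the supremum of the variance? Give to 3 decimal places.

0.074

Var = μ(1−μ)/(α+β+1), which approaches μ(1−μ) as α+β → 0.
So the supremum is μ(1−μ) = 0.08×0.92 = 0.074.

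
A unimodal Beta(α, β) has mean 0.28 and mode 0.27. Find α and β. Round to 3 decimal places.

With s = α+β: μ = α/s and mode = (α−1)/(s−2). Eliminating α = μs,
μs − 1 = m(s−2) ⇒ s(μ−m) = 1−2m ⇒ s = 0.46/0.01 = 46.0000.
So α = μs = 12.880, β = (1−μ)s = 33.120.

α = 12.880, β = 33.120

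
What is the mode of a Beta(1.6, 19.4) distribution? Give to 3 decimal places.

0.032

With α,β > 1, mode = (α−1)/(α+β−2) = 0.6/19.0 = 0.032.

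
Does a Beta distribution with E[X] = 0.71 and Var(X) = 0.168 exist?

Yes

For any Beta, Var(X) < E[X]·(1−E[X]).
Here μ(1−μ) = 0.71×0.29 = 0.2059, and 0.168 < 0.2059.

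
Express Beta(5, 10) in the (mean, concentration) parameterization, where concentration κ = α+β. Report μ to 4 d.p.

μ = 0.3333, κ = 15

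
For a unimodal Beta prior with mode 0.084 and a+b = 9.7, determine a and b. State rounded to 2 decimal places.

Mode = (a−1)/(κ−2) with κ = a+b, so a−1 = 0.084·7.7 = 0.65.
a = 1.65; b = κ − a = 8.05.

a = 1.65, b = 8.05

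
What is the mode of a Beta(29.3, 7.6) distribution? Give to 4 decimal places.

With α,β > 1, mode = (α−1)/(α+β−2) = 28.3/34.9 = 0.8109.

0.8109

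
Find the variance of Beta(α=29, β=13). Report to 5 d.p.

μ = 29/42 = 0.690476; Var = μ(1−μ)/(α+β+1) = 0.2137188/43 = 0.00497.

0.00497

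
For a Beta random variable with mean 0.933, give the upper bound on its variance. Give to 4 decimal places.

Var = μ(1−μ)/(α+β+1), which approaches μ(1−μ) as α+β → 0.
So the supremum is μ(1−μ) = 0.933×0.067 = 0.0625.

0.0625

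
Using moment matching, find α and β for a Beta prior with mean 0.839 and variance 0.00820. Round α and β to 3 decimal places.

α = 12.982, β = 2.491

Write ν = α+β; then α = μν and Var = μ(1−μ)/(ν+1).
ν = μ(1−μ)/Var − 1 = 0.135079/0.00820 − 1 = 15.4730.
α = 0.839·15.4730 = 12.982, β = 0.161·15.4730 = 2.491.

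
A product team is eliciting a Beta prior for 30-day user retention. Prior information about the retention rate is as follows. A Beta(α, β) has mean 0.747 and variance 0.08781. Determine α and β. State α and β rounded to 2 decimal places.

Let s = α+β. The Beta variance is μ(1−μ)/(s+1).
So s+1 = μ(1−μ)/σ² = (0.747×0.253)/0.08781 = 0.188991/0.08781 = 2.1523, giving s = 1.1523.
Then α = μs = 0.747×1.1523 = 0.86 and β = (1−μ)s = 0.253×1.1523 = 0.29.

α = 0.86, β = 0.29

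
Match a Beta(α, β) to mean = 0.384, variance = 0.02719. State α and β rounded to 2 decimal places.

α = 2.96, β = 4.74

By moment matching, α+β = μ(1−μ)/σ² − 1 = (0.384·0.616)/0.02719 − 1 = 8.6997 − 1 = 7.6997.
Since α/(α+β) = μ, α = 0.384·7.6997 = 2.96 and β = 0.616·7.6997 = 4.74.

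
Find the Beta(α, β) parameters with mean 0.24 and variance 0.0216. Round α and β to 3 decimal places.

α = 1.787, β = 5.658

Let s = α+β. The Beta variance is μ(1−μ)/(s+1).
So s+1 = μ(1−μ)/σ² = (0.24×0.76)/0.0216 = 0.1824/0.0216 = 8.4444, giving s = 7.4444.
Then α = μs = 0.24×7.4444 = 1.787 and β = (1−μ)s = 0.76×7.4444 = 5.658.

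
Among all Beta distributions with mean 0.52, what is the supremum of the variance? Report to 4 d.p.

0.2496

For fixed mean μ the Beta variance is μ(1−μ)/(α+β+1), increasing as α+β decreases.
Its least upper bound (not attained) is μ(1−μ) = 0.52·0.48 = 0.2496.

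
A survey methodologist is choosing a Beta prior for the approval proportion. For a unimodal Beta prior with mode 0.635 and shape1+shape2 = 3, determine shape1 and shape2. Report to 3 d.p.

Since the density peak of Beta(shape1,shape2) is at (shape1−1)/(shape1+shape2−2),
shape1 = 1 + 0.635(3−2) = 1.635 and shape2 = 3 − 1.635 = 1.365.

shape1 = 1.635, shape2 = 1.365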